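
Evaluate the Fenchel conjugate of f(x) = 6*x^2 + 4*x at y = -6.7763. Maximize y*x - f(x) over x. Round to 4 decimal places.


f*(y) = sup_x {y*x - a*x^2 - b*x} = sup_x {(y-b)*x - a*x^2}
FOC: (y - b) - 2a*x = 0 => x* = (y - b)/(2a)
x* = (-6.7763 - 4)/(2*6) = -0.898
f*(-6.7763) = (y-b)^2/(4a) = (-6.7763 - 4)^2/(4*6)
= 116.1286/24 = 4.8387


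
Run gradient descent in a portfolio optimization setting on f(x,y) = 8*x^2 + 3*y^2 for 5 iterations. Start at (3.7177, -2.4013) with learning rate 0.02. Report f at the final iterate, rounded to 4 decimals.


Gradient descent on f(x,y) = 8*x^2 + 3*y^2.
Starting point: (3.7177, -2.4013), alpha = 0.02
Step 1: grad_x = 2*8*3.7177 = 59.4832, grad_y = 2*3*-2.4013 = -14.4078
  x_1 = 3.7177 - 0.02*59.4832 = 2.528
  y_1 = -2.4013 - 0.02*-14.4078 = -2.1131
Step 2: grad_x = 2*8*2.528 = 40.4486, grad_y = 2*3*-2.1131 = -12.6789
  x_2 = 2.528 - 0.02*40.4486 = 1.7191
  y_2 = -2.1131 - 0.02*-12.6789 = -1.8596
Step 3: grad_x = 2*8*1.7191 = 27.505, grad_y = 2*3*-1.8596 = -11.1574
  x_3 = 1.7191 - 0.02*27.505 = 1.169
  y_3 = -1.8596 - 0.02*-11.1574 = -1.6364
Step 4: grad_x = 2*8*1.169 = 18.7034, grad_y = 2*3*-1.6364 = -9.8185
  x_4 = 1.169 - 0.02*18.7034 = 0.7949
  y_4 = -1.6364 - 0.02*-9.8185 = -1.44
Step 5: grad_x = 2*8*0.7949 = 12.7183, grad_y = 2*3*-1.44 = -8.6403
  x_5 = 0.7949 - 0.02*12.7183 = 0.5405
  y_5 = -1.44 - 0.02*-8.6403 = -1.2672
f(0.5405, -1.2672) = 8*0.5405^2 + 3*(-1.2672)^2 = 7.1551


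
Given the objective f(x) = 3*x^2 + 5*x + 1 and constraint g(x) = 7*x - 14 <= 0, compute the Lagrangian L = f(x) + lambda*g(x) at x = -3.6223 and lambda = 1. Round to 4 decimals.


Step 1: Evaluate f(x).
f(-3.6223) = 3*(-3.6223)^2 + 5*(-3.6223) + 1 = 22.2517
Step 2: Evaluate g(x).
g(-3.6223) = 7*-3.6223 - 14 = -39.3561
Step 3: Compute Lagrangian.
L = 22.2517 + 1*-39.3561 = -17.1044


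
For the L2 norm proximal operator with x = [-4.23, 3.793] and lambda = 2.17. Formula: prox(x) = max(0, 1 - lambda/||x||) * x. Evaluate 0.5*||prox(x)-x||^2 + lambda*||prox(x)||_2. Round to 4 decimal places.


Step 1: Compute ||x||.
||x|| = 5.6815
Step 2: Compute scaling factor.
scale = max(0, 1 - 2.17/5.6815) = 0.6181
Step 3: prox(x) = [-2.6144, 2.3443]
||prox(x)|| = 3.5115
Step 4: Proximal objective.
0.5*||prox-x||^2 = 2.3545
lambda*||prox|| = 7.62
Total = 9.9745


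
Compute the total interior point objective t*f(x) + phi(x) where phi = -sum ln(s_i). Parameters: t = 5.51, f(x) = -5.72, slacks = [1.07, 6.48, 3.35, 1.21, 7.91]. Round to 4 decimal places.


Step 1: Compute log-barrier.
ln values: [0.0677, 1.8687, 1.209, 0.1906, 2.0681]
phi = -(0.0677 + 1.8687 + 1.209 + 0.1906 + 2.0681) = -5.4041
Step 2: Compute augmented objective.
t*f(x) = 5.51*-5.72 = -31.5172
Total = -31.5172 - 5.4041 = -36.9213


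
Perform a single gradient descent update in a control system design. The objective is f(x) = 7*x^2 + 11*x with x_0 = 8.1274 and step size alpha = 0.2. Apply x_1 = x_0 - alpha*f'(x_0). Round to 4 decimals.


We compute the gradient at x_0 and apply the update.
f'(x) = 14*x + 11
f'(8.1274) = 14*8.1274 + 11 = 124.7836
x_1 = 8.1274 - 0.2*124.7836 = -16.8293


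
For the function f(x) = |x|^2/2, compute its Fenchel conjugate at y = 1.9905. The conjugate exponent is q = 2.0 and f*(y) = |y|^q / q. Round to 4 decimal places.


The conjugate exponent q satisfies 1/p + 1/q = 1.
p = 2, so q = 2/(2 - 1) = 2.0
|y|^q = 1.9905^2.0 = 3.9621
f*(1.9905) = 3.9621 / 2.0 = 1.981


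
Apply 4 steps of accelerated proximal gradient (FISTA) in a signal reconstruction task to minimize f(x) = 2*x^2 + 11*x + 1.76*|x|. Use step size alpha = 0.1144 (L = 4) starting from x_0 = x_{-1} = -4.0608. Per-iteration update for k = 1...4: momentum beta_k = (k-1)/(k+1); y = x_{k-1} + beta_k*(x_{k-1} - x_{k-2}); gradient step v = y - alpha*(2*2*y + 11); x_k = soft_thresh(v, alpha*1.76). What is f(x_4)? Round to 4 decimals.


FISTA on f(x) = 2*x^2 + 11*x + 1.76*|x|
L = 4, alpha = 0.1144
Iteration 1: beta = 0.0, y = -4.0608 + 0.0*(-4.0608 + 4.0608) = -4.0608
  grad(y) = -5.2432, v = y - alpha*grad = -3.461
  prox(v) = soft_thresh(-3.461, 0.2013) = -3.2596
Iteration 2: beta = 0.3333, y = -3.2596 + 0.3333*(-3.2596 + 4.0608) = -2.9926
  grad(y) = -0.9703, v = y - alpha*grad = -2.8816
  prox(v) = soft_thresh(-2.8816, 0.2013) = -2.6802
Iteration 3: beta = 0.5, y = -2.6802 + 0.5*(-2.6802 + 3.2596) = -2.3905
  grad(y) = 1.4379, v = y - alpha*grad = -2.555
  prox(v) = soft_thresh(-2.555, 0.2013) = -2.3537
Iteration 4: beta = 0.6, y = -2.3537 + 0.6*(-2.3537 + 2.6802) = -2.1577
  grad(y) = 2.369, v = y - alpha*grad = -2.4288
  prox(v) = soft_thresh(-2.4288, 0.2013) = -2.2274
f(x_4) = 2*(-2.2274)^2 + 11*(-2.2274) + 1.76*|-2.2274| = -10.6586


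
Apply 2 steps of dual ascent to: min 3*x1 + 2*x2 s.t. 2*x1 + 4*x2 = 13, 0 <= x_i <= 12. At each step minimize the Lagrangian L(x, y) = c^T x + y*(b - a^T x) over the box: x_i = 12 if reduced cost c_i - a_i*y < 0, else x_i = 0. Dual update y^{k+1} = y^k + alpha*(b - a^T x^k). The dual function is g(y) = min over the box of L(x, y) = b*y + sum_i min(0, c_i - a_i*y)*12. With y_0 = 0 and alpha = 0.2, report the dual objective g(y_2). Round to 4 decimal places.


Dual ascent for LP: min 3*x1 + 2*x2, 2*x1 + 4*x2 = 13, 0 <= x_i <= 12
Step 1: y^k = 0.0, reduced costs: (3.0, 2.0)
  x^k = (0.0, 0.0), subgradient = b - a^T x = 13.0
  y^{k+1} = 0.0 + 0.2*13.0 = 2.6
Step 2: y^k = 2.6, reduced costs: (-2.2, -8.4)
  x^k = (12.0, 12.0), subgradient = b - a^T x = -59.0
  y^{k+1} = 2.6 + 0.2*-59.0 = -9.2
Dual objective at y_2 = -9.2: reduced costs (21.4, 38.8), box minimizer x = (0.0, 0.0)
g(y_2) = b*y + (c1 - a1*y)*x1 + (c2 - a2*y)*x2 = 13*(-9.2) + 21.4*0.0 + 38.8*0.0 = -119.6 + 0.0 + 0.0 = -119.6


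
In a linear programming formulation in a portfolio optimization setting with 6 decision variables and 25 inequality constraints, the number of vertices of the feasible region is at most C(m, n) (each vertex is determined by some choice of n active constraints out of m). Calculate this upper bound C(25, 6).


Each vertex corresponds to some choice of n active constraints out of m, so the number of vertices is at most C(m, n) = m! / (n!(m-n)!).
m = 25, n = 6
Numerator: 25 * 24 * 23 * 22 * 21 * 20
Denominator: 6! = 720
C(25, 6) = 177100


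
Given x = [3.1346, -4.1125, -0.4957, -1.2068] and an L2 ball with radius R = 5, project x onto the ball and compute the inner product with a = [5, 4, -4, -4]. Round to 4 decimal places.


Step 1: Compute ||x|| (intermediates to 6 decimals).
||x|| = sqrt(3.1346^2 + (-4.1125)^2 + (-0.4957)^2 + (-1.2068)^2) = 5.33296
Step 2: Project.
Since ||x|| > R, scale = R/||x|| = 5/5.33296 = 0.937566, proj(x) = scale * x
proj(x) = [2.938894, -3.85574, -0.464751, -1.131455]
Step 3: Dot product.
a^T * proj(x) = 5*2.938894 + 4*(-3.85574) - 4*(-0.464751) - 4*(-1.131455) = 5.6563


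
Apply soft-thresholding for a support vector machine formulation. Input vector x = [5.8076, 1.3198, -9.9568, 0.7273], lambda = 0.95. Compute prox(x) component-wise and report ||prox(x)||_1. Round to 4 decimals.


Soft-thresholding with lambda = 0.95:
prox(5.8076) = sign(5.8076)*max(|5.8076| - 0.95, 0) = 4.8576
prox(1.3198) = sign(1.3198)*max(|1.3198| - 0.95, 0) = 0.3698
prox(-9.9568) = sign(-9.9568)*max(|-9.9568| - 0.95, 0) = -9.0068
prox(0.7273) = sign(0.7273)*max(|0.7273| - 0.95, 0) = 0.0
prox(x) = [4.8576, 0.3698, -9.0068, 0.0]
||prox(x)||_1 = 4.8576 + 0.3698 + 9.0068 + 0.0 = 14.2342


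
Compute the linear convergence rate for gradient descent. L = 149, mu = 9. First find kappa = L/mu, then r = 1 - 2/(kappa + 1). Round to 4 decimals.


Step 1: Compute the condition number.
kappa = L/mu = 149/9 = 16.5556
Step 2: Compute the convergence rate.
r = 1 - 2/(kappa + 1) = 1 - 2*mu/(L + mu) = (L - mu)/(L + mu) = 140/158 = 0.8861


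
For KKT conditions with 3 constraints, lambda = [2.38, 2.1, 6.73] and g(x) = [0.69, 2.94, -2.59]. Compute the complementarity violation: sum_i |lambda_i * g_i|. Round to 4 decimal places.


KKT complementary slackness check:
lambda_1 * g_1 = 2.38 * 0.69 = 1.6422
lambda_2 * g_2 = 2.1 * 2.94 = 6.174
lambda_3 * g_3 = 6.73 * -2.59 = -17.4307
Total violation = 1.6422 + 6.174 + 17.4307 = 25.2469


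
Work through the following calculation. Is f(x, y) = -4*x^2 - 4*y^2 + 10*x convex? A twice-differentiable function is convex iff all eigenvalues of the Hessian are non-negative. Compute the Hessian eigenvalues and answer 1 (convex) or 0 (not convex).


The Hessian of f(x,y) = -4*x^2 - 4*y^2 + 10*x is:
H = [[-8, 0], [0, -8]]
Trace = -8 - 8 = -16
Determinant = -8*-8 - (0)^2 = 64
Discriminant = (-16)^2 - 4*64 = 0.0
Eigenvalues: lambda_1 = -8.0, lambda_2 = -8.0
The function is not convex.

0


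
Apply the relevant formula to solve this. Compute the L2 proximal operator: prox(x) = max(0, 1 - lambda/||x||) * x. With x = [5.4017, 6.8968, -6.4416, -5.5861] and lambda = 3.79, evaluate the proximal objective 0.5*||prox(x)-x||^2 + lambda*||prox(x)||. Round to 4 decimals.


Step 1: Compute ||x||.
||x|| = 12.2247
Step 2: Compute scaling factor.
scale = max(0, 1 - 3.79/12.2247) = 0.69
Step 3: prox(x) = [3.727, 4.7586, -4.4445, -3.8543]
||prox(x)|| = 8.4347
Step 4: Proximal objective.
0.5*||prox-x||^2 = 7.1821
lambda*||prox|| = 31.9675
Total = 39.1495


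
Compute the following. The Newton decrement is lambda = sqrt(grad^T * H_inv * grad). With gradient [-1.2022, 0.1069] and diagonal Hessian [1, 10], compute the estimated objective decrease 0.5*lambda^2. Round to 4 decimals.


Step 1: H is diagonal, so H^(-1) * g = [-1.2022, 0.0107].
Step 2: g^T H^(-1) g = sum_i g_i^2 / H_ii
  = (-1.2022)^2/1 + (0.1069)^2/10
  = 1.4453 + 0.0011 = 1.4464
Step 3: Objective decrease = 0.5 * g^T H^(-1) g = 0.7232


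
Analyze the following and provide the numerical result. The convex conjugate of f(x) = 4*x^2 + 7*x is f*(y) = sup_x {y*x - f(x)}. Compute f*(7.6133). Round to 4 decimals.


f*(y) = sup_x {y*x - a*x^2 - b*x} = sup_x {(y-b)*x - a*x^2}
FOC: (y - b) - 2a*x = 0 => x* = (y - b)/(2a)
x* = (7.6133 - 7)/(2*4) = 0.0767
f*(7.6133) = (y-b)^2/(4a) = (7.6133 - 7)^2/(4*4)
= 0.3761/16 = 0.0235


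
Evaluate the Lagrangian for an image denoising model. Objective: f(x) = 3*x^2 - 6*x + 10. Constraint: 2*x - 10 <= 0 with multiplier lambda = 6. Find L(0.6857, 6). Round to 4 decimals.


Step 1: Evaluate f(x).
f(0.6857) = 3*0.6857^2 - 6*0.6857 + 10 = 7.2964
Step 2: Evaluate g(x).
g(0.6857) = 2*0.6857 - 10 = -8.6286
Step 3: Compute Lagrangian.
L = 7.2964 + 6*-8.6286 = -44.4752


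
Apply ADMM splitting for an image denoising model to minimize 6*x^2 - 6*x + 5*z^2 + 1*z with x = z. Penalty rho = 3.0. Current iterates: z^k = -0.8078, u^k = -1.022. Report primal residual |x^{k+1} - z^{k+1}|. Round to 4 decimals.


ADMM iteration with rho = 3.0, z^k = -0.8078, u^k = -1.022
Step 1: x-update.
Minimize 6*x^2 - 6*x + (3.0/2)*(x + 0.8078 - 1.022)^2
FOC: (2*6 + 3.0)*x = 6 + 3.0*(-0.8078 + 1.022)
x^{k+1} = 0.4428
Step 2: z-update.
Minimize 5*z^2 + 1*z + (3.0/2)*(0.4428 - z - 1.022)^2
FOC: (2*5 + 3.0)*z = -1 + 3.0*(0.4428 - 1.022)
z^{k+1} = -0.2106
Step 3: u-update.
u^{k+1} = -1.022 + 0.4428 + 0.2106 = -0.3686
Step 4: Primal residual = |0.4428 + 0.2106| = 0.6534


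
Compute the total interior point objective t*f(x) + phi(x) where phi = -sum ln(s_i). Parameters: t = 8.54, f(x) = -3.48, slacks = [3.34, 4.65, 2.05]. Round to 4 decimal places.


Step 1: Compute log-barrier.
ln values: [1.206, 1.5369, 0.7178]
phi = -(1.206 + 1.5369 + 0.7178) = -3.4607
Step 2: Compute augmented objective.
t*f(x) = 8.54*-3.48 = -29.7192
Total = -29.7192 - 3.4607 = -33.1799


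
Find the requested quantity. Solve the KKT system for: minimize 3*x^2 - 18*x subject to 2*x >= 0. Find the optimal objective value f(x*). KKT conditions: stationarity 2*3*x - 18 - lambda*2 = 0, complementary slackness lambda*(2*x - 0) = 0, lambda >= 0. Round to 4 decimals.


Step 1: Try lambda = 0 (constraint inactive).
Stationarity: 2*3*x - 18 = 0
x* = 18/(2*3) = 3.0
Check constraint: 2*3.0 = 6.0 >= 0 -- satisfied.
Step 2: Compute optimal value.
f(x*) = 3*3.0^2 - 18*3.0 = -27.0


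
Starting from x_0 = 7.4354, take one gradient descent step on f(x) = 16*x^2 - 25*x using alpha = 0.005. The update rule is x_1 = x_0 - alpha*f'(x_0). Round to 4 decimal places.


We compute the gradient at x_0 and apply the update.
f'(x) = 32*x - 25
f'(7.4354) = 32*7.4354 - 25 = 212.9328
x_1 = 7.4354 - 0.005*212.9328 = 6.3707


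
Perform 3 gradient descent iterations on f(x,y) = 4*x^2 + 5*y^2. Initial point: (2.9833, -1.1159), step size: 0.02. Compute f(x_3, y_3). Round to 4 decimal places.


Gradient descent on f(x,y) = 4*x^2 + 5*y^2.
Starting point: (2.9833, -1.1159), alpha = 0.02
Step 1: grad_x = 2*4*2.9833 = 23.8664, grad_y = 2*5*-1.1159 = -11.159
  x_1 = 2.9833 - 0.02*23.8664 = 2.506
  y_1 = -1.1159 - 0.02*-11.159 = -0.8927
Step 2: grad_x = 2*4*2.506 = 20.0478, grad_y = 2*5*-0.8927 = -8.9272
  x_2 = 2.506 - 0.02*20.0478 = 2.105
  y_2 = -0.8927 - 0.02*-8.9272 = -0.7142
Step 3: grad_x = 2*4*2.105 = 16.8401, grad_y = 2*5*-0.7142 = -7.1418
  x_3 = 2.105 - 0.02*16.8401 = 1.7682
  y_3 = -0.7142 - 0.02*-7.1418 = -0.5713
f(1.7682, -0.5713) = 4*1.7682^2 + 5*(-0.5713)^2 = 14.1385


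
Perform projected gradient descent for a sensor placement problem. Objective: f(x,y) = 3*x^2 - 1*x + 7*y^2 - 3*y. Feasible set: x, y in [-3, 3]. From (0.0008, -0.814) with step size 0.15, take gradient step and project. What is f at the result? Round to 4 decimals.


Step 1: Compute gradient at (0.0008, -0.814).
grad_x = 2*3*0.0008 - 1 = -0.9952
grad_y = 2*7*-0.814 - 3 = -14.396
Step 2: Gradient step.
x_raw = 0.0008 - 0.15*-0.9952 = 0.1501
y_raw = -0.814 - 0.15*-14.396 = 1.3454
Step 3: Project onto [-3, 3].
x_proj = clip(0.1501) = 0.1501
y_proj = clip(1.3454) = 1.3454
Step 4: Evaluate f.
f(0.1501, 1.3454) = 8.552


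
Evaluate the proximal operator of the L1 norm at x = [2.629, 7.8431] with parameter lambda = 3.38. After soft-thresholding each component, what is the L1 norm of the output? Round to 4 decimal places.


Soft-thresholding with lambda = 3.38:
prox(2.629) = sign(2.629)*max(|2.629| - 3.38, 0) = 0.0
prox(7.8431) = sign(7.8431)*max(|7.8431| - 3.38, 0) = 4.4631
prox(x) = [0.0, 4.4631]
||prox(x)||_1 = 0.0 + 4.4631 = 4.4631


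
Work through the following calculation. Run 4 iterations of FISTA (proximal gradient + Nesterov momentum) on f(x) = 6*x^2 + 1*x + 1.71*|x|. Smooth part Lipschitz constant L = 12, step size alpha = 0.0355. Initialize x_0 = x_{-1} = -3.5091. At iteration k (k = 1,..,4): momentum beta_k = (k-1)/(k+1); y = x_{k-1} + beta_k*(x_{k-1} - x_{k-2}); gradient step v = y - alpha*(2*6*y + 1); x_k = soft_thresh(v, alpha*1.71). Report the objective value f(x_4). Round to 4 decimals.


FISTA on f(x) = 6*x^2 + 1*x + 1.71*|x|
L = 12, alpha = 0.0355
Iteration 1: beta = 0.0, y = -3.5091 + 0.0*(-3.5091 + 3.5091) = -3.5091
  grad(y) = -41.1092, v = y - alpha*grad = -2.0497
  prox(v) = soft_thresh(-2.0497, 0.0607) = -1.989
Iteration 2: beta = 0.3333, y = -1.989 + 0.3333*(-1.989 + 3.5091) = -1.4823
  grad(y) = -16.7879, v = y - alpha*grad = -0.8864
  prox(v) = soft_thresh(-0.8864, 0.0607) = -0.8256
Iteration 3: beta = 0.5, y = -0.8256 + 0.5*(-0.8256 + 1.989) = -0.244
  grad(y) = -1.9276, v = y - alpha*grad = -0.1755
  prox(v) = soft_thresh(-0.1755, 0.0607) = -0.1148
Iteration 4: beta = 0.6, y = -0.1148 + 0.6*(-0.1148 + 0.8256) = 0.3117
  grad(y) = 4.7399, v = y - alpha*grad = 0.1434
  prox(v) = soft_thresh(0.1434, 0.0607) = 0.0827
f(x_4) = 6*0.0827^2 + 1*0.0827 + 1.71*|0.0827| = 0.2651


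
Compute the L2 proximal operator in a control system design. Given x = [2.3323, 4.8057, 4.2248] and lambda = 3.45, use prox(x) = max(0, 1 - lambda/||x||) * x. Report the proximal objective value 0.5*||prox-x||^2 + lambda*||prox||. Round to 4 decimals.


Step 1: Compute ||x||.
||x|| = 6.8105
Step 2: Compute scaling factor.
scale = max(0, 1 - 3.45/6.8105) = 0.4934
Step 3: prox(x) = [1.1508, 2.3713, 2.0846]
||prox(x)|| = 3.3605
Step 4: Proximal objective.
0.5*||prox-x||^2 = 5.9513
lambda*||prox|| = 11.5937
Total = 17.5451


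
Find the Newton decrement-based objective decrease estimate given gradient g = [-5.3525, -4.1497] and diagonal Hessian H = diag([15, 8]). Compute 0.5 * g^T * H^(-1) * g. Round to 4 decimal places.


Step 1: H is diagonal, so H^(-1) * g = [-0.3568, -0.5187].
Step 2: g^T H^(-1) g = sum_i g_i^2 / H_ii
  = (-5.3525)^2/15 + (-4.1497)^2/8
  = 1.91 + 2.1525 = 4.0625
Step 3: Objective decrease = 0.5 * g^T H^(-1) g = 2.0312


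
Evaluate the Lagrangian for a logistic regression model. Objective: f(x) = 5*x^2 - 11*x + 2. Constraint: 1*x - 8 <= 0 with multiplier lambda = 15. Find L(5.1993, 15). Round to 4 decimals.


Step 1: Evaluate f(x).
f(5.1993) = 5*5.1993^2 - 11*5.1993 + 2 = 79.9713
Step 2: Evaluate g(x).
g(5.1993) = 1*5.1993 - 8 = -2.8007
Step 3: Compute Lagrangian.
L = 79.9713 + 15*-2.8007 = 37.9608


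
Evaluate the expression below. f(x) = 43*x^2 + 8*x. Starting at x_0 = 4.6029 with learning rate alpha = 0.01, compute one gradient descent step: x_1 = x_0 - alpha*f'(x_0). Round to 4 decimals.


We compute the gradient at x_0 and apply the update.
f'(x) = 86*x + 8
f'(4.6029) = 86*4.6029 + 8 = 403.8494
x_1 = 4.6029 - 0.01*403.8494 = 0.5644


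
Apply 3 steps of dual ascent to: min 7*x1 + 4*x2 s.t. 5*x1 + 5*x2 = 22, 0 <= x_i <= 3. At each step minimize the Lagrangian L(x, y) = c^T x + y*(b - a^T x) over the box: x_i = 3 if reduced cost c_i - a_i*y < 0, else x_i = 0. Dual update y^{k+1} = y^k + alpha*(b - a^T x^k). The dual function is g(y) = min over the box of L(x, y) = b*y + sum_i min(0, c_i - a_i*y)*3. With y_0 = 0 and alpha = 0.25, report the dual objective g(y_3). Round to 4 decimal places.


Dual ascent for LP: min 7*x1 + 4*x2, 5*x1 + 5*x2 = 22, 0 <= x_i <= 3
Step 1: y^k = 0.0, reduced costs: (7.0, 4.0)
  x^k = (0.0, 0.0), subgradient = b - a^T x = 22.0
  y^{k+1} = 0.0 + 0.25*22.0 = 5.5
Step 2: y^k = 5.5, reduced costs: (-20.5, -23.5)
  x^k = (3.0, 3.0), subgradient = b - a^T x = -8.0
  y^{k+1} = 5.5 + 0.25*-8.0 = 3.5
Step 3: y^k = 3.5, reduced costs: (-10.5, -13.5)
  x^k = (3.0, 3.0), subgradient = b - a^T x = -8.0
  y^{k+1} = 3.5 + 0.25*-8.0 = 1.5
Dual objective at y_3 = 1.5: reduced costs (-0.5, -3.5), box minimizer x = (3.0, 3.0)
g(y_3) = b*y + (c1 - a1*y)*x1 + (c2 - a2*y)*x2 = 22*1.5 + (-0.5)*3.0 + (-3.5)*3.0 = 33.0 - 1.5 - 10.5 = 21.0


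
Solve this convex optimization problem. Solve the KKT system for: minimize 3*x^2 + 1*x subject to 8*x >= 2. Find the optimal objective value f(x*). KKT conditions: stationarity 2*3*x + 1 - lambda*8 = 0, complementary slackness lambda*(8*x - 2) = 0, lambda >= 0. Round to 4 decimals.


Step 1: Try lambda = 0 (constraint inactive).
x_unc = -1/(2*3) = -0.1667
Check: 8*-0.1667 = -1.3336 < 2 -- violated!
Step 2: Constraint must be active: 8*x = 2
x* = 2/8 = 0.25
lambda = (2*3*0.25 + 1)/8 = 0.3125
Step 3: Compute optimal value.
f(x*) = 3*0.25^2 + 1*0.25 = 0.4375


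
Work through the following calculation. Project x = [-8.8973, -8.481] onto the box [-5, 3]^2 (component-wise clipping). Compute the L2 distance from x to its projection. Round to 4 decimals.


Project each component onto [-5, 3].
clip(-8.8973) = -5.0, clip(-8.481) = -5.0
Projection = [-5.0, -5.0]
Squared diffs: [15.1889, 12.1174]
Distance = sqrt(27.3063) = 5.2255


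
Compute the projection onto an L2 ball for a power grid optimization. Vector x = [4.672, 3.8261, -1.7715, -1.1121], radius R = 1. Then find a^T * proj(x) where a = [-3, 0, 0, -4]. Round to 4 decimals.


Step 1: Compute ||x|| (intermediates to 6 decimals).
||x|| = sqrt(4.672^2 + 3.8261^2 + (-1.7715)^2 + (-1.1121)^2) = 6.390744
Step 2: Project.
Since ||x|| > R, scale = R/||x|| = 1/6.390744 = 0.156476, proj(x) = scale * x
proj(x) = [0.731056, 0.598693, -0.277197, -0.174017]
Step 3: Dot product.
a^T * proj(x) = -3*0.731056 + 0*0.598693 + 0*(-0.277197) - 4*(-0.174017) = -1.4971


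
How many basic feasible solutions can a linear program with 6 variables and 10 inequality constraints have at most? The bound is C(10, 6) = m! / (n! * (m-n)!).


Each vertex corresponds to some choice of n active constraints out of m, so the number of vertices is at most C(m, n) = m! / (n!(m-n)!).
m = 10, n = 6
Numerator: 10 * 9 * 8 * 7 * 6 * 5
Denominator: 6! = 720
C(10, 6) = 210


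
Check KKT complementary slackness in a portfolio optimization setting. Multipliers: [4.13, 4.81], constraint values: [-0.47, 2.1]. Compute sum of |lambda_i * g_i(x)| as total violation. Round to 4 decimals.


KKT complementary slackness check:
lambda_1 * g_1 = 4.13 * -0.47 = -1.9411
lambda_2 * g_2 = 4.81 * 2.1 = 10.101
Total violation = 1.9411 + 10.101 = 12.0421


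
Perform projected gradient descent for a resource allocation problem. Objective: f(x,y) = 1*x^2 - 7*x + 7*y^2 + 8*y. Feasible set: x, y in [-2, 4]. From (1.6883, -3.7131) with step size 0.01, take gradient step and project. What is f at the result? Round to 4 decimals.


Step 1: Compute gradient at (1.6883, -3.7131).
grad_x = 2*1*1.6883 - 7 = -3.6234
grad_y = 2*7*-3.7131 + 8 = -43.9834
Step 2: Gradient step.
x_raw = 1.6883 - 0.01*-3.6234 = 1.7245
y_raw = -3.7131 - 0.01*-43.9834 = -3.2733
Step 3: Project onto [-2, 4].
x_proj = clip(1.7245) = 1.7245
y_proj = clip(-3.2733) = -2.0
Step 4: Evaluate f.
f(1.7245, -2.0) = 2.9023


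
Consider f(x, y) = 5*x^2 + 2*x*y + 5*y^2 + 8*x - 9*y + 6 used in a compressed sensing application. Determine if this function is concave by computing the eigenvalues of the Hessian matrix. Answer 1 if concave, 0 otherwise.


The Hessian of f(x,y) = 5*x^2 + 2*x*y + 5*y^2 + 8*x - 9*y + 6 is:
H = [[10, 2], [2, 10]]
Trace = 10 + 10 = 20
Determinant = 10*10 - (2)^2 = 96
Discriminant = (20)^2 - 4*96 = 16.0
Eigenvalues: lambda_1 = 8.0, lambda_2 = 12.0
The function is not concave.

0


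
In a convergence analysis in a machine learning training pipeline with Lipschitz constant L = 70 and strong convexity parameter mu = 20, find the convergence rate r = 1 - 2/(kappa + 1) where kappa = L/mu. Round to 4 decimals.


Step 1: Compute the condition number.
kappa = L/mu = 70/20 = 3.5
Step 2: Compute the convergence rate.
r = 1 - 2/(kappa + 1) = 1 - 2*mu/(L + mu) = (L - mu)/(L + mu) = 50/90 = 0.5556


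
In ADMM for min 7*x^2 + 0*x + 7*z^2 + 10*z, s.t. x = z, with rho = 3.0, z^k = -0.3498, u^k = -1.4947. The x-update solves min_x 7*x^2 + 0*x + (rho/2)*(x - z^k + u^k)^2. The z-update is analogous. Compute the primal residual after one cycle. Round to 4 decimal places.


ADMM iteration with rho = 3.0, z^k = -0.3498, u^k = -1.4947
Step 1: x-update.
Minimize 7*x^2 + 0*x + (3.0/2)*(x + 0.3498 - 1.4947)^2
FOC: (2*7 + 3.0)*x = 0 + 3.0*(-0.3498 + 1.4947)
x^{k+1} = 0.202
Step 2: z-update.
Minimize 7*z^2 + 10*z + (3.0/2)*(0.202 - z - 1.4947)^2
FOC: (2*7 + 3.0)*z = -10 + 3.0*(0.202 - 1.4947)
z^{k+1} = -0.8164
Step 3: u-update.
u^{k+1} = -1.4947 + 0.202 + 0.8164 = -0.4763
Step 4: Primal residual = |0.202 + 0.8164| = 1.0184


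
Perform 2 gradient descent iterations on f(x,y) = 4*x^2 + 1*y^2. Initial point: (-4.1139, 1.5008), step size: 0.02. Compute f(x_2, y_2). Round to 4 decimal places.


Gradient descent on f(x,y) = 4*x^2 + 1*y^2.
Starting point: (-4.1139, 1.5008), alpha = 0.02
Step 1: grad_x = 2*4*-4.1139 = -32.9112, grad_y = 2*1*1.5008 = 3.0016
  x_1 = -4.1139 - 0.02*-32.9112 = -3.4557
  y_1 = 1.5008 - 0.02*3.0016 = 1.4408
Step 2: grad_x = 2*4*-3.4557 = -27.6454, grad_y = 2*1*1.4408 = 2.8815
  x_2 = -3.4557 - 0.02*-27.6454 = -2.9028
  y_2 = 1.4408 - 0.02*2.8815 = 1.3831
f(-2.9028, 1.3831) = 4*(-2.9028)^2 + 1*1.3831^2 = 35.6173


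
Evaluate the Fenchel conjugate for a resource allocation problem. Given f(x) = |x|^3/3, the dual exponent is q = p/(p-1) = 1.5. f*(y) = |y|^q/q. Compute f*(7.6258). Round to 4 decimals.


The conjugate exponent q satisfies 1/p + 1/q = 1.
p = 3, so q = 3/(3 - 1) = 1.5
|y|^q = 7.6258^1.5 = 21.0585
f*(7.6258) = 21.0585 / 1.5 = 14.039


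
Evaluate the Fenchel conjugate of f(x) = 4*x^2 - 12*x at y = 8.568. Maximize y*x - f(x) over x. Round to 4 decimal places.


f*(y) = sup_x {y*x - a*x^2 - b*x} = sup_x {(y-b)*x - a*x^2}
FOC: (y - b) - 2a*x = 0 => x* = (y - b)/(2a)
x* = (8.568 + 12)/(2*4) = 2.571
f*(8.568) = (y-b)^2/(4a) = (8.568 + 12)^2/(4*4)
= 423.0426/16 = 26.4402


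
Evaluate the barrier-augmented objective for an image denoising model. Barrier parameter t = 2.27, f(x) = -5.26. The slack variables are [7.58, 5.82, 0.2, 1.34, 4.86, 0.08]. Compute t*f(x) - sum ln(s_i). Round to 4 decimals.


Step 1: Compute log-barrier.
ln values: [2.0255, 1.7613, -1.6094, 0.2927, 1.581, -2.5257]
phi = -(2.0255 + 1.7613 - 1.6094 + 0.2927 + 1.581 - 2.5257) = -1.5254
Step 2: Compute augmented objective.
t*f(x) = 2.27*-5.26 = -11.9402
Total = -11.9402 - 1.5254 = -13.4656


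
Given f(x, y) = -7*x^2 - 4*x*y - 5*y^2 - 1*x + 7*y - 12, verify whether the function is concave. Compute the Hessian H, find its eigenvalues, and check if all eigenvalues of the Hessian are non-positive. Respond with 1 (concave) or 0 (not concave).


The Hessian of f(x,y) = -7*x^2 - 4*x*y - 5*y^2 - 1*x + 7*y - 12 is:
H = [[-14, -4], [-4, -10]]
Trace = -14 - 10 = -24
Determinant = -14*-10 - (-4)^2 = 124
Discriminant = (-24)^2 - 4*124 = 80.0
Eigenvalues: lambda_1 = -16.4721, lambda_2 = -7.5279
The function is concave.

1


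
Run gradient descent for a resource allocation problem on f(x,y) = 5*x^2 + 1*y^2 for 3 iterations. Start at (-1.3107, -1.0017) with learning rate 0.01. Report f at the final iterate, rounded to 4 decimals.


Gradient descent on f(x,y) = 5*x^2 + 1*y^2.
Starting point: (-1.3107, -1.0017), alpha = 0.01
Step 1: grad_x = 2*5*-1.3107 = -13.107, grad_y = 2*1*-1.0017 = -2.0034
  x_1 = -1.3107 - 0.01*-13.107 = -1.1796
  y_1 = -1.0017 - 0.01*-2.0034 = -0.9817
Step 2: grad_x = 2*5*-1.1796 = -11.7963, grad_y = 2*1*-0.9817 = -1.9633
  x_2 = -1.1796 - 0.01*-11.7963 = -1.0617
  y_2 = -0.9817 - 0.01*-1.9633 = -0.962
Step 3: grad_x = 2*5*-1.0617 = -10.6167, grad_y = 2*1*-0.962 = -1.9241
  x_3 = -1.0617 - 0.01*-10.6167 = -0.9555
  y_3 = -0.962 - 0.01*-1.9241 = -0.9428
f(-0.9555, -0.9428) = 5*(-0.9555)^2 + 1*(-0.9428)^2 = 5.4538


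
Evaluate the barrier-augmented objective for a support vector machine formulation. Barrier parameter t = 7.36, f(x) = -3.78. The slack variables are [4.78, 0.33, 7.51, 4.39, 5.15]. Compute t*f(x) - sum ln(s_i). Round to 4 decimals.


Step 1: Compute log-barrier.
ln values: [1.5644, -1.1087, 2.0162, 1.4793, 1.639]
phi = -(1.5644 - 1.1087 + 2.0162 + 1.4793 + 1.639) = -5.5903
Step 2: Compute augmented objective.
t*f(x) = 7.36*-3.78 = -27.8208
Total = -27.8208 - 5.5903 = -33.4111


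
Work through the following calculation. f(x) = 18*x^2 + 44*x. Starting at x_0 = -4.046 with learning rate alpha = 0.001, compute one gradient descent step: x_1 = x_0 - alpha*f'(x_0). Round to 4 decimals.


We compute the gradient at x_0 and apply the update.
f'(x) = 36*x + 44
f'(-4.046) = 36*-4.046 + 44 = -101.656
x_1 = -4.046 - 0.001*-101.656 = -3.9443


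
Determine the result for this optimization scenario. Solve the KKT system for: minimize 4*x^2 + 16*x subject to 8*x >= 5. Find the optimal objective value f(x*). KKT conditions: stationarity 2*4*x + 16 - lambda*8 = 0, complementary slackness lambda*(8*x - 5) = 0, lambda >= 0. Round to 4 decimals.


Step 1: Try lambda = 0 (constraint inactive).
x_unc = -16/(2*4) = -2.0
Check: 8*-2.0 = -16.0 < 5 -- violated!
Step 2: Constraint must be active: 8*x = 5
x* = 5/8 = 0.625
lambda = (2*4*0.625 + 16)/8 = 2.625
Step 3: Compute optimal value.
f(x*) = 4*0.625^2 + 16*0.625 = 11.5625


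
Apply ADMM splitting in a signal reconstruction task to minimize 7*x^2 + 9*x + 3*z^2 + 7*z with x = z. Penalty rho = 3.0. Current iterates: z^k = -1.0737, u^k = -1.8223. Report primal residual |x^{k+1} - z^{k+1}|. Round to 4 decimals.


ADMM iteration with rho = 3.0, z^k = -1.0737, u^k = -1.8223
Step 1: x-update.
Minimize 7*x^2 + 9*x + (3.0/2)*(x + 1.0737 - 1.8223)^2
FOC: (2*7 + 3.0)*x = -9 + 3.0*(-1.0737 + 1.8223)
x^{k+1} = -0.3973
Step 2: z-update.
Minimize 3*z^2 + 7*z + (3.0/2)*(-0.3973 - z - 1.8223)^2
FOC: (2*3 + 3.0)*z = -7 + 3.0*(-0.3973 - 1.8223)
z^{k+1} = -1.5176
Step 3: u-update.
u^{k+1} = -1.8223 - 0.3973 + 1.5176 = -0.702
Step 4: Primal residual = |-0.3973 + 1.5176| = 1.1203


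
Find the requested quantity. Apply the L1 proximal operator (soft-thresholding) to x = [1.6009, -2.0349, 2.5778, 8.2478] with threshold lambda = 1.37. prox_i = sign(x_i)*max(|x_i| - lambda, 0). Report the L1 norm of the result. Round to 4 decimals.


Soft-thresholding with lambda = 1.37:
prox(1.6009) = sign(1.6009)*max(|1.6009| - 1.37, 0) = 0.2309
prox(-2.0349) = sign(-2.0349)*max(|-2.0349| - 1.37, 0) = -0.6649
prox(2.5778) = sign(2.5778)*max(|2.5778| - 1.37, 0) = 1.2078
prox(8.2478) = sign(8.2478)*max(|8.2478| - 1.37, 0) = 6.8778
prox(x) = [0.2309, -0.6649, 1.2078, 6.8778]
||prox(x)||_1 = 0.2309 + 0.6649 + 1.2078 + 6.8778 = 8.9814


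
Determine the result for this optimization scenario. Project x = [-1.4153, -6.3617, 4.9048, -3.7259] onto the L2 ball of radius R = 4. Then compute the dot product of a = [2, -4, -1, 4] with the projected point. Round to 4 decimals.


Step 1: Compute ||x|| (intermediates to 6 decimals).
||x|| = sqrt((-1.4153)^2 + (-6.3617)^2 + 4.9048^2 + (-3.7259)^2) = 8.967368
Step 2: Project.
Since ||x|| > R, scale = R/||x|| = 4/8.967368 = 0.446062, proj(x) = scale * x
proj(x) = [-0.631312, -2.837713, 2.187845, -1.661982]
Step 3: Dot product.
a^T * proj(x) = 2*(-0.631312) - 4*(-2.837713) - 1*2.187845 + 4*(-1.661982) = 1.2525


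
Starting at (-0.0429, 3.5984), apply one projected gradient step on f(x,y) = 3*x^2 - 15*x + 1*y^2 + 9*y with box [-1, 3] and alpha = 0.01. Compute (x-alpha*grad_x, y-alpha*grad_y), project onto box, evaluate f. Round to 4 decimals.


Step 1: Compute gradient at (-0.0429, 3.5984).
grad_x = 2*3*-0.0429 - 15 = -15.2574
grad_y = 2*1*3.5984 + 9 = 16.1968
Step 2: Gradient step.
x_raw = -0.0429 - 0.01*-15.2574 = 0.1097
y_raw = 3.5984 - 0.01*16.1968 = 3.4364
Step 3: Project onto [-1, 3].
x_proj = clip(0.1097) = 0.1097
y_proj = clip(3.4364) = 3.0
Step 4: Evaluate f.
f(0.1097, 3.0) = 34.391


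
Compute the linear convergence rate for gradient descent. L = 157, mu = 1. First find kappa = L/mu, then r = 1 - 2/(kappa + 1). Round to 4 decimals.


Step 1: Compute the condition number.
kappa = L/mu = 157/1 = 157.0
Step 2: Compute the convergence rate.
r = 1 - 2/(kappa + 1) = 1 - 2*mu/(L + mu) = (L - mu)/(L + mu) = 156/158 = 0.9873


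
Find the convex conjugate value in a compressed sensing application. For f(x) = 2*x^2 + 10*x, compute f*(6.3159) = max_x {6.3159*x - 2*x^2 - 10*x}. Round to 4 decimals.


f*(y) = sup_x {y*x - a*x^2 - b*x} = sup_x {(y-b)*x - a*x^2}
FOC: (y - b) - 2a*x = 0 => x* = (y - b)/(2a)
x* = (6.3159 - 10)/(2*2) = -0.921
f*(6.3159) = (y-b)^2/(4a) = (6.3159 - 10)^2/(4*2)
= 13.5726/8 = 1.6966


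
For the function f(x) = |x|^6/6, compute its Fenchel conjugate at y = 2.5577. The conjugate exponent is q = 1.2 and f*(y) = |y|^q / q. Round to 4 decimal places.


The conjugate exponent q satisfies 1/p + 1/q = 1.
p = 6, so q = 6/(6 - 1) = 1.2
|y|^q = 2.5577^1.2 = 3.0862
f*(2.5577) = 3.0862 / 1.2 = 2.5718


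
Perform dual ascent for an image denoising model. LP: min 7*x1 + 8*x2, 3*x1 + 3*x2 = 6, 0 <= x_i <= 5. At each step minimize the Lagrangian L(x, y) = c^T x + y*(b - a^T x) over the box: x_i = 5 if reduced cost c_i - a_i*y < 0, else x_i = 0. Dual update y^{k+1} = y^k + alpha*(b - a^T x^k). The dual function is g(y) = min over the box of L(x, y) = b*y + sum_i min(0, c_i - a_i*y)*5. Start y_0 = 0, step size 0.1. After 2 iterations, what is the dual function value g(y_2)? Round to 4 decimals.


Dual ascent for LP: min 7*x1 + 8*x2, 3*x1 + 3*x2 = 6, 0 <= x_i <= 5
Step 1: y^k = 0.0, reduced costs: (7.0, 8.0)
  x^k = (0.0, 0.0), subgradient = b - a^T x = 6.0
  y^{k+1} = 0.0 + 0.1*6.0 = 0.6
Step 2: y^k = 0.6, reduced costs: (5.2, 6.2)
  x^k = (0.0, 0.0), subgradient = b - a^T x = 6.0
  y^{k+1} = 0.6 + 0.1*6.0 = 1.2
Dual objective at y_2 = 1.2: reduced costs (3.4, 4.4), box minimizer x = (0.0, 0.0)
g(y_2) = b*y + (c1 - a1*y)*x1 + (c2 - a2*y)*x2 = 6*1.2 + 3.4*0.0 + 4.4*0.0 = 7.2 + 0.0 + 0.0 = 7.2


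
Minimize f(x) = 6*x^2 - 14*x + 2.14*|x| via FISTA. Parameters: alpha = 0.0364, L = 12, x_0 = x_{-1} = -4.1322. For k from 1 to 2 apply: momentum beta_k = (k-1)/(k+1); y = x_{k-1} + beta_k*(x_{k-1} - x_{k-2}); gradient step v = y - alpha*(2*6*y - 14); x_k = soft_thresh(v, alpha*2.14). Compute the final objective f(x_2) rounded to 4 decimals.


FISTA on f(x) = 6*x^2 - 14*x + 2.14*|x|
L = 12, alpha = 0.0364
Iteration 1: beta = 0.0, y = -4.1322 + 0.0*(-4.1322 + 4.1322) = -4.1322
  grad(y) = -63.5864, v = y - alpha*grad = -1.8177
  prox(v) = soft_thresh(-1.8177, 0.0779) = -1.7398
Iteration 2: beta = 0.3333, y = -1.7398 + 0.3333*(-1.7398 + 4.1322) = -0.9423
  grad(y) = -25.3073, v = y - alpha*grad = -0.0211
  prox(v) = soft_thresh(-0.0211, 0.0779) = 0.0
f(x_2) = 6*0.0^2 - 14*0.0 + 2.14*|0.0| = 0.0


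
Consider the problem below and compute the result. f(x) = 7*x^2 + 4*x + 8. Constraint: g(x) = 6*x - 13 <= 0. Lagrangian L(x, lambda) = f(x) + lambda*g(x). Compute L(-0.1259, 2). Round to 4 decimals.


Step 1: Evaluate f(x).
f(-0.1259) = 7*(-0.1259)^2 + 4*(-0.1259) + 8 = 7.6074
Step 2: Evaluate g(x).
g(-0.1259) = 6*-0.1259 - 13 = -13.7554
Step 3: Compute Lagrangian.
L = 7.6074 + 2*-13.7554 = -19.9034


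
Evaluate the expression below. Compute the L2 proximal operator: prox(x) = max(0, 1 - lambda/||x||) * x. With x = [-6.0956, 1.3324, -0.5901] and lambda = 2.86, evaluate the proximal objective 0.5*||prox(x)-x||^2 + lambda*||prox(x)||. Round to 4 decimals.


Step 1: Compute ||x||.
||x|| = 6.2674
Step 2: Compute scaling factor.
scale = max(0, 1 - 2.86/6.2674) = 0.5437
Step 3: prox(x) = [-3.314, 0.7244, -0.3208]
||prox(x)|| = 3.4074
Step 4: Proximal objective.
0.5*||prox-x||^2 = 4.0898
lambda*||prox|| = 9.7452
Total = 13.8349


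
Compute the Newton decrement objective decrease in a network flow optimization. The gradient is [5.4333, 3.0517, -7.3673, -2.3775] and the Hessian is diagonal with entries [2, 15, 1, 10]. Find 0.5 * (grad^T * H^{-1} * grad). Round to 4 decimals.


Step 1: H is diagonal, so H^(-1) * g = [2.7167, 0.2034, -7.3673, -0.2378].
Step 2: g^T H^(-1) g = sum_i g_i^2 / H_ii
  = (5.4333)^2/2 + (3.0517)^2/15 + (-7.3673)^2/1 + (-2.3775)^2/10
  = 14.7604 + 0.6209 + 54.2771 + 0.5653 = 70.2236
Step 3: Objective decrease = 0.5 * g^T H^(-1) g = 35.1118


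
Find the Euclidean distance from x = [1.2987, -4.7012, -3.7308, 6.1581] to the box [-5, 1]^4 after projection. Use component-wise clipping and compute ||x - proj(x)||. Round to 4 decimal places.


Project each component onto [-5, 1].
clip(1.2987) = 1.0, clip(-4.7012) = -4.7012, clip(-3.7308) = -3.7308, clip(6.1581) = 1.0
Projection = [1.0, -4.7012, -3.7308, 1.0]
Squared diffs: [0.0892, 0.0, 0.0, 26.606]
Distance = sqrt(26.6952) = 5.1667


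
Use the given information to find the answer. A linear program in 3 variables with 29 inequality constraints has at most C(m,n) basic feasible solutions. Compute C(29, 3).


Each vertex corresponds to some choice of n active constraints out of m, so the number of vertices is at most C(m, n) = m! / (n!(m-n)!).
m = 29, n = 3
Numerator: 29 * 28 * 27
Denominator: 3! = 6
C(29, 3) = 3654


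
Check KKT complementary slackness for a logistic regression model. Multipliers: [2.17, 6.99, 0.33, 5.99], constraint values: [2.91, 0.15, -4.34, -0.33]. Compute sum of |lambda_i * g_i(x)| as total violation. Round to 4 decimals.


KKT complementary slackness check:
lambda_1 * g_1 = 2.17 * 2.91 = 6.3147
lambda_2 * g_2 = 6.99 * 0.15 = 1.0485
lambda_3 * g_3 = 0.33 * -4.34 = -1.4322
lambda_4 * g_4 = 5.99 * -0.33 = -1.9767
Total violation = 6.3147 + 1.0485 + 1.4322 + 1.9767 = 10.7721


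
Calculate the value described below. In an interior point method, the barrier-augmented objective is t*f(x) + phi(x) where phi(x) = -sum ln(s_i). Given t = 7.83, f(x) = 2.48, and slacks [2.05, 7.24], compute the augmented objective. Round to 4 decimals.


Step 1: Compute log-barrier.
ln values: [0.7178, 1.9796]
phi = -(0.7178 + 1.9796) = -2.6975
Step 2: Compute augmented objective.
t*f(x) = 7.83*2.48 = 19.4184
Total = 19.4184 - 2.6975 = 16.7209


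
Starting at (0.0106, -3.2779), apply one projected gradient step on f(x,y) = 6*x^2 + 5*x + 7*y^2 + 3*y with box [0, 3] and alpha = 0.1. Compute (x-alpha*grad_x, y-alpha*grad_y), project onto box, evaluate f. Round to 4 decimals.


Step 1: Compute gradient at (0.0106, -3.2779).
grad_x = 2*6*0.0106 + 5 = 5.1272
grad_y = 2*7*-3.2779 + 3 = -42.8906
Step 2: Gradient step.
x_raw = 0.0106 - 0.1*5.1272 = -0.5021
y_raw = -3.2779 - 0.1*-42.8906 = 1.0112
Step 3: Project onto [0, 3].
x_proj = clip(-0.5021) = 0.0
y_proj = clip(1.0112) = 1.0112
Step 4: Evaluate f.
f(0.0, 1.0112) = 10.1906


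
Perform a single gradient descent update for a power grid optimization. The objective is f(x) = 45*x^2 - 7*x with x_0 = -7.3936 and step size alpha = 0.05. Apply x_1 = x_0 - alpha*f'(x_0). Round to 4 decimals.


We compute the gradient at x_0 and apply the update.
f'(x) = 90*x - 7
f'(-7.3936) = 90*-7.3936 - 7 = -672.424
x_1 = -7.3936 - 0.05*-672.424 = 26.2276


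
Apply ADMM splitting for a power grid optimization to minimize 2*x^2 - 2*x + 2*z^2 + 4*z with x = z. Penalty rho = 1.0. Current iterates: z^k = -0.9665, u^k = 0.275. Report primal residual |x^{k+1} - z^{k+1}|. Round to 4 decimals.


ADMM iteration with rho = 1.0, z^k = -0.9665, u^k = 0.275
Step 1: x-update.
Minimize 2*x^2 - 2*x + (1.0/2)*(x + 0.9665 + 0.275)^2
FOC: (2*2 + 1.0)*x = 2 + 1.0*(-0.9665 - 0.275)
x^{k+1} = 0.1517
Step 2: z-update.
Minimize 2*z^2 + 4*z + (1.0/2)*(0.1517 - z + 0.275)^2
FOC: (2*2 + 1.0)*z = -4 + 1.0*(0.1517 + 0.275)
z^{k+1} = -0.7147
Step 3: u-update.
u^{k+1} = 0.275 + 0.1517 + 0.7147 = 1.1414
Step 4: Primal residual = |0.1517 + 0.7147| = 0.8664


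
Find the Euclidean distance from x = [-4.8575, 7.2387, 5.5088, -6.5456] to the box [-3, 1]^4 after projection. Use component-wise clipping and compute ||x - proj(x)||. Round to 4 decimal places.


Project each component onto [-3, 1].
clip(-4.8575) = -3.0, clip(7.2387) = 1.0, clip(5.5088) = 1.0, clip(-6.5456) = -3.0
Projection = [-3.0, 1.0, 1.0, -3.0]
Squared diffs: [3.4503, 38.9214, 20.3293, 12.5713]
Distance = sqrt(75.2723) = 8.676


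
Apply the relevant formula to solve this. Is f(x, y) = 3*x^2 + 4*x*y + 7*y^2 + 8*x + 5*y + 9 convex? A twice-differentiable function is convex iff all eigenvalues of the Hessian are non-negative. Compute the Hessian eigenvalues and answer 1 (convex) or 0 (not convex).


The Hessian of f(x,y) = 3*x^2 + 4*x*y + 7*y^2 + 8*x + 5*y + 9 is:
H = [[6, 4], [4, 14]]
Trace = 6 + 14 = 20
Determinant = 6*14 - (4)^2 = 68
Discriminant = (20)^2 - 4*68 = 128.0
Eigenvalues: lambda_1 = 4.3431, lambda_2 = 15.6569
The function is convex.

1


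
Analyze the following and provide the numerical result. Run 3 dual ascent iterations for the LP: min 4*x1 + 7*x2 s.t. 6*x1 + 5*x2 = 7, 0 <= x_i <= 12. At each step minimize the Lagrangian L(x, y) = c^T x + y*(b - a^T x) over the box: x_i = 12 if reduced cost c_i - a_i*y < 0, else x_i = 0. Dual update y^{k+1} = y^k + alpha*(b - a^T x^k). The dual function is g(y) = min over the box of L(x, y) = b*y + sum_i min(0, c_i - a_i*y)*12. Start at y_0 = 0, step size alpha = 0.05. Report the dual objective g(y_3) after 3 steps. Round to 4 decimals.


Dual ascent for LP: min 4*x1 + 7*x2, 6*x1 + 5*x2 = 7, 0 <= x_i <= 12
Step 1: y^k = 0.0, reduced costs: (4.0, 7.0)
  x^k = (0.0, 0.0), subgradient = b - a^T x = 7.0
  y^{k+1} = 0.0 + 0.05*7.0 = 0.35
Step 2: y^k = 0.35, reduced costs: (1.9, 5.25)
  x^k = (0.0, 0.0), subgradient = b - a^T x = 7.0
  y^{k+1} = 0.35 + 0.05*7.0 = 0.7
Step 3: y^k = 0.7, reduced costs: (-0.2, 3.5)
  x^k = (12.0, 0.0), subgradient = b - a^T x = -65.0
  y^{k+1} = 0.7 + 0.05*-65.0 = -2.55
Dual objective at y_3 = -2.55: reduced costs (19.3, 19.75), box minimizer x = (0.0, 0.0)
g(y_3) = b*y + (c1 - a1*y)*x1 + (c2 - a2*y)*x2 = 7*(-2.55) + 19.3*0.0 + 19.75*0.0 = -17.85 + 0.0 + 0.0 = -17.85


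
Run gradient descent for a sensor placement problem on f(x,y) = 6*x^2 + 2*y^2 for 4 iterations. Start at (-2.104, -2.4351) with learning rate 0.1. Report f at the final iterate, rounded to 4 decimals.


Gradient descent on f(x,y) = 6*x^2 + 2*y^2.
Starting point: (-2.104, -2.4351), alpha = 0.1
Step 1: grad_x = 2*6*-2.104 = -25.248, grad_y = 2*2*-2.4351 = -9.7404
  x_1 = -2.104 - 0.1*-25.248 = 0.4208
  y_1 = -2.4351 - 0.1*-9.7404 = -1.4611
Step 2: grad_x = 2*6*0.4208 = 5.0496, grad_y = 2*2*-1.4611 = -5.8442
  x_2 = 0.4208 - 0.1*5.0496 = -0.0842
  y_2 = -1.4611 - 0.1*-5.8442 = -0.8766
Step 3: grad_x = 2*6*-0.0842 = -1.0099, grad_y = 2*2*-0.8766 = -3.5065
  x_3 = -0.0842 - 0.1*-1.0099 = 0.0168
  y_3 = -0.8766 - 0.1*-3.5065 = -0.526
Step 4: grad_x = 2*6*0.0168 = 0.202, grad_y = 2*2*-0.526 = -2.1039
  x_4 = 0.0168 - 0.1*0.202 = -0.0034
  y_4 = -0.526 - 0.1*-2.1039 = -0.3156
f(-0.0034, -0.3156) = 6*(-0.0034)^2 + 2*(-0.3156)^2 = 0.1993
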